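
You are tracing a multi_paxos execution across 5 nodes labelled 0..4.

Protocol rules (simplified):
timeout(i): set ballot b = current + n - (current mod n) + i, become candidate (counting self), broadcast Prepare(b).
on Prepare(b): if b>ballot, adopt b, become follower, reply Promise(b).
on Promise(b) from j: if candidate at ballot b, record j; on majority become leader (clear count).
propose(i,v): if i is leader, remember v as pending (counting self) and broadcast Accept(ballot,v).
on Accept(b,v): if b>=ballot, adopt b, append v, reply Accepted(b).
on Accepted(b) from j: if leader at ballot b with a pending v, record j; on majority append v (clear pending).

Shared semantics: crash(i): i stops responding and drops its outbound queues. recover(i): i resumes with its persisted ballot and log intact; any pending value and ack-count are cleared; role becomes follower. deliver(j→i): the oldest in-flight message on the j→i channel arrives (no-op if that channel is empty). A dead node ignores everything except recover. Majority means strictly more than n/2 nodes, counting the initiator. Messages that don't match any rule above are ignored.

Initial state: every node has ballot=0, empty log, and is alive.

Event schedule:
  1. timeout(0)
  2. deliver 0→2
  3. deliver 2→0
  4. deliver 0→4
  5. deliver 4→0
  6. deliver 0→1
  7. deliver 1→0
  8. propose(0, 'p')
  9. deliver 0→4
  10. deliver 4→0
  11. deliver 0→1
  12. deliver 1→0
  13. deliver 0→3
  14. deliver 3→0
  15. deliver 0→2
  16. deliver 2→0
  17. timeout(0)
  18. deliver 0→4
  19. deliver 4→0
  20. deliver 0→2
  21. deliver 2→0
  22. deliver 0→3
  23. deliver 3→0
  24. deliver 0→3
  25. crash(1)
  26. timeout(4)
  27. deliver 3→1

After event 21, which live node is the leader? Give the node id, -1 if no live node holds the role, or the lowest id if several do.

step 1 timeout(0): 0={cand,b=5,log=-}
step 2 deliver 0→2: 2={foll,b=5,log=-}
step 3 deliver 2→0: —
step 4 deliver 0→4: 4={foll,b=5,log=-}
step 5 deliver 4→0: 0={lead,b=5,log=-}
step 6 deliver 0→1: 1={foll,b=5,log=-}
step 7 deliver 1→0: —
step 8 propose(0,'p'): —
step 9 deliver 0→4: 4={foll,b=5,log=p}
step 10 deliver 4→0: —
step 11 deliver 0→1: 1={foll,b=5,log=p}
step 12 deliver 1→0: 0={lead,b=5,log=p}
step 13 deliver 0→3: 3={foll,b=5,log=-}
step 14 deliver 3→0: —
step 15 deliver 0→2: 2={foll,b=5,log=p}
step 16 deliver 2→0: —
step 17 timeout(0): 0={cand,b=10,log=p}
step 18 deliver 0→4: 4={foll,b=10,log=p}
step 19 deliver 4→0: —
step 20 deliver 0→2: 2={foll,b=10,log=p}
step 21 deliver 2→0: 0={lead,b=10,log=p}

0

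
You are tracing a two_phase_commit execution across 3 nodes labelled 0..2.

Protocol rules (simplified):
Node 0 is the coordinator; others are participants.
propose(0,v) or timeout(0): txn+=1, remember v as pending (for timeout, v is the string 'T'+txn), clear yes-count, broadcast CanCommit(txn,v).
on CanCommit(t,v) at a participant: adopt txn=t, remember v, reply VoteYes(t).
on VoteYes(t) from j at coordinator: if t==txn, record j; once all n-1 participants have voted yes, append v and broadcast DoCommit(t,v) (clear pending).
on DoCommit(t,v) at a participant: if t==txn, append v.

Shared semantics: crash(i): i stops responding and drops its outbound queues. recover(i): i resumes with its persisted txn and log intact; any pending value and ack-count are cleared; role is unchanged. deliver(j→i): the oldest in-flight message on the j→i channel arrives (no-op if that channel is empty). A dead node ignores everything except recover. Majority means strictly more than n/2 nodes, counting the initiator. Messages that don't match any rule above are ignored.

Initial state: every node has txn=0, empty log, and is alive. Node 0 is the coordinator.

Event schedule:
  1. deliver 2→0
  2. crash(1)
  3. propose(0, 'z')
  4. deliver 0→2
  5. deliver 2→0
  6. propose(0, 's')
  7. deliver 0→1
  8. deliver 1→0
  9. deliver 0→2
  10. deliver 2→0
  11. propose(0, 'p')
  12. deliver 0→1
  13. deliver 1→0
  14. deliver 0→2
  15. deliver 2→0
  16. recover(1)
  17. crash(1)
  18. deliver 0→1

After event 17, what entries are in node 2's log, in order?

1. deliver 2→0:  nop
2. crash(1):  <1:✗part t0 ->
3. propose(0,'z'):  <0:coor t1 ->
4. deliver 0→2:  <2:part t1 ->
5. deliver 2→0:  nop
6. propose(0,'s'):  <0:coor t2 ->
7. deliver 0→1:  nop
8. deliver 1→0:  nop
9. deliver 0→2:  <2:part t2 ->
10. deliver 2→0:  nop
11. propose(0,'p'):  <0:coor t3 ->
12. deliver 0→1:  nop
13. deliver 1→0:  nop
14. deliver 0→2:  <2:part t3 ->
15. deliver 2→0:  nop
16. recover(1):  <1:part t0 ->
17. crash(1):  <1:✗part t0 ->

empty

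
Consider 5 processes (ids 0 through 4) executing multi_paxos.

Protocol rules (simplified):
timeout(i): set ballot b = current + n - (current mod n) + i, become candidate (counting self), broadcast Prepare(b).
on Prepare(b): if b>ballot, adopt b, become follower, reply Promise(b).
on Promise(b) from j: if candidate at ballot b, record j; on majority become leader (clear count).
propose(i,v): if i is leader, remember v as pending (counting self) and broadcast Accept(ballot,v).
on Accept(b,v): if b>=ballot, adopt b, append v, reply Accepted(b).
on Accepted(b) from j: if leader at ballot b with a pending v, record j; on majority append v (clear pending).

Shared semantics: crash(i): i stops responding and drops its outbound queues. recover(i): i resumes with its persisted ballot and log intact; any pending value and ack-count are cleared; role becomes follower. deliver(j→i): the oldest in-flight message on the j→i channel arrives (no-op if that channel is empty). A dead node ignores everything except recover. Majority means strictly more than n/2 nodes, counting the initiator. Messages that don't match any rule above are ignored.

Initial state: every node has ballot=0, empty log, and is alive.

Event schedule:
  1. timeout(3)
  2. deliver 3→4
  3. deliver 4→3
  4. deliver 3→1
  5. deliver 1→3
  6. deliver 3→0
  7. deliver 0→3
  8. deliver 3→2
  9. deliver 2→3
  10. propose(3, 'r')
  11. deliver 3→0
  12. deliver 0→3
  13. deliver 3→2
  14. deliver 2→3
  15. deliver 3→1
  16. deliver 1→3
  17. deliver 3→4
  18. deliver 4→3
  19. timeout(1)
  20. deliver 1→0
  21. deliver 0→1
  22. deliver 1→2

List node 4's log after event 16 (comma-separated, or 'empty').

empty

e1 timeout(3): 3[cand,b=8,-]
e2 deliver 3→4: 4[foll,b=8,-]
e3 deliver 4→3: ·
e4 deliver 3→1: 1[foll,b=8,-]
e5 deliver 1→3: 3[lead,b=8,-]
e6 deliver 3→0: 0[foll,b=8,-]
e7 deliver 0→3: ·
e8 deliver 3→2: 2[foll,b=8,-]
e9 deliver 2→3: ·
e10 propose(3,'r'): ·
e11 deliver 3→0: 0[foll,b=8,r]
e12 deliver 0→3: ·
e13 deliver 3→2: 2[foll,b=8,r]
e14 deliver 2→3: 3[lead,b=8,r]
e15 deliver 3→1: 1[foll,b=8,r]
e16 deliver 1→3: ·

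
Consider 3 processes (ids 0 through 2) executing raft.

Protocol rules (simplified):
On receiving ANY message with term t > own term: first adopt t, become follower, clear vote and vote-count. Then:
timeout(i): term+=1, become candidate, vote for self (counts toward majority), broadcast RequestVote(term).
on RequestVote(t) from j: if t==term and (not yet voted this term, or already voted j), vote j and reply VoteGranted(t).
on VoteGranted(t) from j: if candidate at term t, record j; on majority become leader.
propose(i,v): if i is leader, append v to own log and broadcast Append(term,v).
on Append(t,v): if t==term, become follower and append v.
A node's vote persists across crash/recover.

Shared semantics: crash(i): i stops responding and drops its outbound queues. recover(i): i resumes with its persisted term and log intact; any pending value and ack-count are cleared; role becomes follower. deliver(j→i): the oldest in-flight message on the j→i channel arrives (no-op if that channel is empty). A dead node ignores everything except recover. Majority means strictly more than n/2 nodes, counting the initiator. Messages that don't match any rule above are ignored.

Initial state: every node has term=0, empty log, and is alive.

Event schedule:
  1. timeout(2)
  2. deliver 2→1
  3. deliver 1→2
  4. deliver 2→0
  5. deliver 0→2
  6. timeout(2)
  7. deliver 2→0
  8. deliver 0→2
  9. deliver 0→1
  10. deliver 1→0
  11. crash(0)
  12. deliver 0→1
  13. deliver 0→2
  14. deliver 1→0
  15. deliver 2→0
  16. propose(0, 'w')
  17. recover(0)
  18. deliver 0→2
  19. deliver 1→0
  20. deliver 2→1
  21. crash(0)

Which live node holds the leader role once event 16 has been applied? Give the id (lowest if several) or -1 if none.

2

after 1 — timeout(2): n2:cand/t1/[-]
after 2 — deliver 2→1: n1:foll/t1/[-]
after 3 — deliver 1→2: n2:lead/t1/[-]
after 4 — deliver 2→0: n0:foll/t1/[-]
after 5 — deliver 0→2: ·
after 6 — timeout(2): n2:cand/t2/[-]
after 7 — deliver 2→0: n0:foll/t2/[-]
after 8 — deliver 0→2: n2:lead/t2/[-]
after 9 — deliver 0→1: ·
after 10 — deliver 1→0: ·
after 11 — crash(0): n0:✗foll/t2/[-]
after 12 — deliver 0→1: ·
after 13 — deliver 0→2: ·
after 14 — deliver 1→0: ·
after 15 — deliver 2→0: ·
after 16 — propose(0,'w'): ·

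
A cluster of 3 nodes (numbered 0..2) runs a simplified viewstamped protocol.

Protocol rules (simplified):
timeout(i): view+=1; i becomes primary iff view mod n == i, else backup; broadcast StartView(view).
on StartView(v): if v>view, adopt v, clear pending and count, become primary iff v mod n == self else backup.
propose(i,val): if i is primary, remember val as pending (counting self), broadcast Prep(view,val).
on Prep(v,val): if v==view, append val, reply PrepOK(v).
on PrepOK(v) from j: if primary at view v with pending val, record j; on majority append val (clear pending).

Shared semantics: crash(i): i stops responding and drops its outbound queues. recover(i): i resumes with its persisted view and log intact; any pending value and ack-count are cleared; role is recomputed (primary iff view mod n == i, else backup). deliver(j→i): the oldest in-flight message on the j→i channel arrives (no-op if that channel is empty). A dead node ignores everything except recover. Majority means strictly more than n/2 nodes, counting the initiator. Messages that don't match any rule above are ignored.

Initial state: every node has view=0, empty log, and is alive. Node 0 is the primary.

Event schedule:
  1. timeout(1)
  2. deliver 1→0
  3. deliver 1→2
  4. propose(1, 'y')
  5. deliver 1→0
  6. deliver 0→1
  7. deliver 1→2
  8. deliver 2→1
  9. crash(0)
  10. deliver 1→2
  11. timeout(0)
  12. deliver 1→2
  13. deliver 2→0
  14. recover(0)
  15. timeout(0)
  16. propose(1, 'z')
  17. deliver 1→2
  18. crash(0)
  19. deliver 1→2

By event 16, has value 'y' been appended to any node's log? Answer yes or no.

yes

[1] timeout(1) → N1(prim v1 [-])
[2] deliver 1→0 → N0(back v1 [-])
[3] deliver 1→2 → N2(back v1 [-])
[4] propose(1,'y') → ∅
[5] deliver 1→0 → N0(back v1 [y])
[6] deliver 0→1 → N1(prim v1 [y])
[7] deliver 1→2 → N2(back v1 [y])
[8] deliver 2→1 → ∅
[9] crash(0) → N0(✗back v1 [y])
[10] deliver 1→2 → ∅
[11] timeout(0) → ∅
[12] deliver 1→2 → ∅
[13] deliver 2→0 → ∅
[14] recover(0) → N0(back v1 [y])
[15] timeout(0) → N0(back v2 [y])
[16] propose(1,'z') → ∅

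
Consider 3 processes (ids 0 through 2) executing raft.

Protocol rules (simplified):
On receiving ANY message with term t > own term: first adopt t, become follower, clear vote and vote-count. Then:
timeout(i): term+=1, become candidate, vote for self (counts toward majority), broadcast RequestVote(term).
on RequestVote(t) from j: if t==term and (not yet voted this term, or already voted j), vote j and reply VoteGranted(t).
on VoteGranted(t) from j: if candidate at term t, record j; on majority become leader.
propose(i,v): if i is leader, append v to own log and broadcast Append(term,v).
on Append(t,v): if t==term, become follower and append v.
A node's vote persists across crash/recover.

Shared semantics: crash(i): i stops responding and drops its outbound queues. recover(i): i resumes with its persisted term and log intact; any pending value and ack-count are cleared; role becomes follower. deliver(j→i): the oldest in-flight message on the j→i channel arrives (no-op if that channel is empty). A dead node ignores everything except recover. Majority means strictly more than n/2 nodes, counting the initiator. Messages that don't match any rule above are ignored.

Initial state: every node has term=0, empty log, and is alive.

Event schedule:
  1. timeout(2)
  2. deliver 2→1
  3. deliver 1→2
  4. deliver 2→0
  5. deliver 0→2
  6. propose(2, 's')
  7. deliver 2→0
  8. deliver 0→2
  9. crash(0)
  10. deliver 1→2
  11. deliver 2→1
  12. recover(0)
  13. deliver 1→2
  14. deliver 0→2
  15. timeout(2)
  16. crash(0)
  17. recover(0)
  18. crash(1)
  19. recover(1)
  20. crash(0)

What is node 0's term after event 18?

1

1. timeout(2):  <2:cand t1 ->
2. deliver 2→1:  <1:foll t1 ->
3. deliver 1→2:  <2:lead t1 ->
4. deliver 2→0:  <0:foll t1 ->
5. deliver 0→2:  nop
6. propose(2,'s'):  <2:lead t1 s>
7. deliver 2→0:  <0:foll t1 s>
8. deliver 0→2:  nop
9. crash(0):  <0:✗foll t1 s>
10. deliver 1→2:  nop
11. deliver 2→1:  <1:foll t1 s>
12. recover(0):  <0:foll t1 s>
13. deliver 1→2:  nop
14. deliver 0→2:  nop
15. timeout(2):  <2:cand t2 s>
16. crash(0):  <0:✗foll t1 s>
17. recover(0):  <0:foll t1 s>
18. crash(1):  <1:✗foll t1 s>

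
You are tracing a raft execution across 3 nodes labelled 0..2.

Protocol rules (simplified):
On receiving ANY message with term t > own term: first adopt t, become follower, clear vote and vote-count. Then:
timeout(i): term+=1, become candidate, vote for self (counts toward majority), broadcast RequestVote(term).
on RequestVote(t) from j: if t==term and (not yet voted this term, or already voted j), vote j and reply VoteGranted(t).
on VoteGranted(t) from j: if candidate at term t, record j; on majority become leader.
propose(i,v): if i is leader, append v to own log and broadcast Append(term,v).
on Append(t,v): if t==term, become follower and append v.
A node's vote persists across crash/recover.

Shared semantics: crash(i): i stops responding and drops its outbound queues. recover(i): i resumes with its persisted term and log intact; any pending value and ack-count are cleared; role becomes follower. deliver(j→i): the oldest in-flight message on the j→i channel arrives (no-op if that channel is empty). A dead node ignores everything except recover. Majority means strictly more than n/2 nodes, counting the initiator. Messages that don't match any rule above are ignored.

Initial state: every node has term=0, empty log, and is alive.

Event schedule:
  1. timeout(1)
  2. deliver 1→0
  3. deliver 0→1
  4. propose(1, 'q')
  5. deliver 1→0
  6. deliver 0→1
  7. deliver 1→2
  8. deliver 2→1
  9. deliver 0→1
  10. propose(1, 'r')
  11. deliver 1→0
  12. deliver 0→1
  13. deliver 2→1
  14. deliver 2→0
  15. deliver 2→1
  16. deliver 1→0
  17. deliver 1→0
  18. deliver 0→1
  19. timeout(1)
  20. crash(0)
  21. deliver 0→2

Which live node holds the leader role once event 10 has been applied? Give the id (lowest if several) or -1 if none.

1

1. timeout(1):  <1:cand t1 ->
2. deliver 1→0:  <0:foll t1 ->
3. deliver 0→1:  <1:lead t1 ->
4. propose(1,'q'):  <1:lead t1 q>
5. deliver 1→0:  <0:foll t1 q>
6. deliver 0→1:  nop
7. deliver 1→2:  <2:foll t1 ->
8. deliver 2→1:  nop
9. deliver 0→1:  nop
10. propose(1,'r'):  <1:lead t1 q,r>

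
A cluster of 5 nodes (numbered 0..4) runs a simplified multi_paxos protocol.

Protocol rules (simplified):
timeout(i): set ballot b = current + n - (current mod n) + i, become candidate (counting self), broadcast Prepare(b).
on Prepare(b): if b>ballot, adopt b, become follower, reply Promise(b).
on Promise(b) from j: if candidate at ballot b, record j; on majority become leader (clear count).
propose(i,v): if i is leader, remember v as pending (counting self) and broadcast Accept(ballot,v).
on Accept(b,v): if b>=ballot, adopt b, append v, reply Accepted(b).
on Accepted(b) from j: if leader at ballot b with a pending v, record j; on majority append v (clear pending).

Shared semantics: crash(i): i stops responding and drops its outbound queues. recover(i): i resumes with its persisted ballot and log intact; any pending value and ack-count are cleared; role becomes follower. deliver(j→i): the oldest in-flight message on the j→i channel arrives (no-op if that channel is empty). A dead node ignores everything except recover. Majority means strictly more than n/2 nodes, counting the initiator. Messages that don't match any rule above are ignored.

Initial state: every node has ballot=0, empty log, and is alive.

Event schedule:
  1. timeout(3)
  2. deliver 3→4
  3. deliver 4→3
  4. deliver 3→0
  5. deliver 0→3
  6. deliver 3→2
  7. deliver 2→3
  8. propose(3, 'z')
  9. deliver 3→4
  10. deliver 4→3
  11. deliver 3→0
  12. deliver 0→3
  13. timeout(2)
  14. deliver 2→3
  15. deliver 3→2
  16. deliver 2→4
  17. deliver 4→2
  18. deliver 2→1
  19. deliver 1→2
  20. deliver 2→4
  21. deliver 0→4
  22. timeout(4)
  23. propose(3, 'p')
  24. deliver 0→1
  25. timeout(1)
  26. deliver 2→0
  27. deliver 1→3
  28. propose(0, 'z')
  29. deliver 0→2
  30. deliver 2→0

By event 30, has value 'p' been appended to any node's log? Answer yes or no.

e1 timeout(3): 3[cand,b=8,-]
e2 deliver 3→4: 4[foll,b=8,-]
e3 deliver 4→3: ·
e4 deliver 3→0: 0[foll,b=8,-]
e5 deliver 0→3: 3[lead,b=8,-]
e6 deliver 3→2: 2[foll,b=8,-]
e7 deliver 2→3: ·
e8 propose(3,'z'): ·
e9 deliver 3→4: 4[foll,b=8,z]
e10 deliver 4→3: ·
e11 deliver 3→0: 0[foll,b=8,z]
e12 deliver 0→3: 3[lead,b=8,z]
e13 timeout(2): 2[cand,b=12,-]
e14 deliver 2→3: 3[foll,b=12,z]
e15 deliver 3→2: ·
e16 deliver 2→4: 4[foll,b=12,z]
e17 deliver 4→2: ·
e18 deliver 2→1: 1[foll,b=12,-]
e19 deliver 1→2: 2[lead,b=12,-]
e20 deliver 2→4: ·
e21 deliver 0→4: ·
e22 timeout(4): 4[cand,b=19,z]
e23 propose(3,'p'): ·
e24 deliver 0→1: ·
e25 timeout(1): 1[cand,b=16,-]
e26 deliver 2→0: 0[foll,b=12,z]
e27 deliver 1→3: 3[foll,b=16,z]
e28 propose(0,'z'): ·
e29 deliver 0→2: ·
e30 deliver 2→0: ·

no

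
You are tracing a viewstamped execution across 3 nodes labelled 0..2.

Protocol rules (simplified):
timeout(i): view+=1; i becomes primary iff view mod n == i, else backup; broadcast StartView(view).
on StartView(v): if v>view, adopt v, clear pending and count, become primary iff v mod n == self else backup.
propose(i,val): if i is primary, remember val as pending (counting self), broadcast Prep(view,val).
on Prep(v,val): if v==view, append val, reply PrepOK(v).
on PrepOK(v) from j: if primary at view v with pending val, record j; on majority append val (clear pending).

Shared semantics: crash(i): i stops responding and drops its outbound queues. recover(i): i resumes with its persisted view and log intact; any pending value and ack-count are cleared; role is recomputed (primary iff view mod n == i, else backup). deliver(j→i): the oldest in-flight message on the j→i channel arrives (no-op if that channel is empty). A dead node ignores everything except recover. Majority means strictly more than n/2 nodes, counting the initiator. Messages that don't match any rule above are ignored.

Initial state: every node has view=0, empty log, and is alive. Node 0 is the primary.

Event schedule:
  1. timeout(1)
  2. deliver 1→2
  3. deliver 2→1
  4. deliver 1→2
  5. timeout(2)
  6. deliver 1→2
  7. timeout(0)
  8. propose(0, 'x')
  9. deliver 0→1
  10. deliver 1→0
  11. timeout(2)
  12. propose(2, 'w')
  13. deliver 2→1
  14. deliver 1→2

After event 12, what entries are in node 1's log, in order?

empty

1. timeout(1):  <1:prim v1 ->
2. deliver 1→2:  <2:back v1 ->
3. deliver 2→1:  nop
4. deliver 1→2:  nop
5. timeout(2):  <2:prim v2 ->
6. deliver 1→2:  nop
7. timeout(0):  <0:back v1 ->
8. propose(0,'x'):  nop
9. deliver 0→1:  nop
10. deliver 1→0:  nop
11. timeout(2):  <2:back v3 ->
12. propose(2,'w'):  nop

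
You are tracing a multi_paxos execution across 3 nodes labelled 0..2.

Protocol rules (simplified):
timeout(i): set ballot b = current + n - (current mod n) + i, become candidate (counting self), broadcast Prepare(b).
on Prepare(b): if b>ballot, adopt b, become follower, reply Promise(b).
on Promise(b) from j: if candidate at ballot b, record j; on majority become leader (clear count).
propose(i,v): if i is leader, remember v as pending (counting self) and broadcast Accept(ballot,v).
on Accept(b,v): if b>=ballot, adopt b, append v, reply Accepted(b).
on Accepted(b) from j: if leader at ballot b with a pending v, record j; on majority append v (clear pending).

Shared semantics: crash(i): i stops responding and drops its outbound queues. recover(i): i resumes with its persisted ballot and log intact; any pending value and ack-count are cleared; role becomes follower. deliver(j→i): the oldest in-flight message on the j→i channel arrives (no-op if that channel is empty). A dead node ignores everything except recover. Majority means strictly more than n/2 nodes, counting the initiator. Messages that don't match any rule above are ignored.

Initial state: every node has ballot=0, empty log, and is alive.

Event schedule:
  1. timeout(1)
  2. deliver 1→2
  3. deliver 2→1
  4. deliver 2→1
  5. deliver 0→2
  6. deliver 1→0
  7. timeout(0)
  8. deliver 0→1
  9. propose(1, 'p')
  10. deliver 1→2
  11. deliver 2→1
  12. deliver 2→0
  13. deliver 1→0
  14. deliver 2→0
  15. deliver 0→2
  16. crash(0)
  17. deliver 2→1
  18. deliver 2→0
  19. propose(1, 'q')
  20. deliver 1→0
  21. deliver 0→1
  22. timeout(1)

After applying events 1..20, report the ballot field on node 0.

6

e1 timeout(1): 1[cand,b=4,-]
e2 deliver 1→2: 2[foll,b=4,-]
e3 deliver 2→1: 1[lead,b=4,-]
e4 deliver 2→1: ·
e5 deliver 0→2: ·
e6 deliver 1→0: 0[foll,b=4,-]
e7 timeout(0): 0[cand,b=6,-]
e8 deliver 0→1: ·
e9 propose(1,'p'): ·
e10 deliver 1→2: 2[foll,b=4,p]
e11 deliver 2→1: 1[lead,b=4,p]
e12 deliver 2→0: ·
e13 deliver 1→0: ·
e14 deliver 2→0: ·
e15 deliver 0→2: 2[foll,b=6,p]
e16 crash(0): 0[✗cand,b=6,-]
e17 deliver 2→1: ·
e18 deliver 2→0: ·
e19 propose(1,'q'): ·
e20 deliver 1→0: ·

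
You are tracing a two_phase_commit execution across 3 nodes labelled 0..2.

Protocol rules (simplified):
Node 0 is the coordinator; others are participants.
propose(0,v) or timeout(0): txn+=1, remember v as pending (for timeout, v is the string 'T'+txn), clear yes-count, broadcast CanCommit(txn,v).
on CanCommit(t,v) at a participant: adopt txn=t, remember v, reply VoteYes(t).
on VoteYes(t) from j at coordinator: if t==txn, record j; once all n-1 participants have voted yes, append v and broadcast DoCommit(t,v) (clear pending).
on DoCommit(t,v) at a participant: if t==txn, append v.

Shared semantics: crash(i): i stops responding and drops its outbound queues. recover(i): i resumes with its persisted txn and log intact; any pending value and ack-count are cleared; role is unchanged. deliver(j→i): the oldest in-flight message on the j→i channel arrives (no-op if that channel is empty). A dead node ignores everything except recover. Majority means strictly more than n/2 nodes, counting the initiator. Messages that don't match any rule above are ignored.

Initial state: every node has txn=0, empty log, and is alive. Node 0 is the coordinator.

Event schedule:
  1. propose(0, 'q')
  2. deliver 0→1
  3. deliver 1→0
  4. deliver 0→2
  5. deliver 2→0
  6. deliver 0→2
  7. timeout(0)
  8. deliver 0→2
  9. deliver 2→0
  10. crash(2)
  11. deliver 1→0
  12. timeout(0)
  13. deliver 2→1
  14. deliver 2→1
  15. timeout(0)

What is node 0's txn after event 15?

step 1 propose(0,'q'): 0={coor,t=1,log=-}
step 2 deliver 0→1: 1={part,t=1,log=-}
step 3 deliver 1→0: —
step 4 deliver 0→2: 2={part,t=1,log=-}
step 5 deliver 2→0: 0={coor,t=1,log=q}
step 6 deliver 0→2: 2={part,t=1,log=q}
step 7 timeout(0): 0={coor,t=2,log=q}
step 8 deliver 0→2: 2={part,t=2,log=q}
step 9 deliver 2→0: —
step 10 crash(2): 2={✗part,t=2,log=q}
step 11 deliver 1→0: —
step 12 timeout(0): 0={coor,t=3,log=q}
step 13 deliver 2→1: —
step 14 deliver 2→1: —
step 15 timeout(0): 0={coor,t=4,log=q}

4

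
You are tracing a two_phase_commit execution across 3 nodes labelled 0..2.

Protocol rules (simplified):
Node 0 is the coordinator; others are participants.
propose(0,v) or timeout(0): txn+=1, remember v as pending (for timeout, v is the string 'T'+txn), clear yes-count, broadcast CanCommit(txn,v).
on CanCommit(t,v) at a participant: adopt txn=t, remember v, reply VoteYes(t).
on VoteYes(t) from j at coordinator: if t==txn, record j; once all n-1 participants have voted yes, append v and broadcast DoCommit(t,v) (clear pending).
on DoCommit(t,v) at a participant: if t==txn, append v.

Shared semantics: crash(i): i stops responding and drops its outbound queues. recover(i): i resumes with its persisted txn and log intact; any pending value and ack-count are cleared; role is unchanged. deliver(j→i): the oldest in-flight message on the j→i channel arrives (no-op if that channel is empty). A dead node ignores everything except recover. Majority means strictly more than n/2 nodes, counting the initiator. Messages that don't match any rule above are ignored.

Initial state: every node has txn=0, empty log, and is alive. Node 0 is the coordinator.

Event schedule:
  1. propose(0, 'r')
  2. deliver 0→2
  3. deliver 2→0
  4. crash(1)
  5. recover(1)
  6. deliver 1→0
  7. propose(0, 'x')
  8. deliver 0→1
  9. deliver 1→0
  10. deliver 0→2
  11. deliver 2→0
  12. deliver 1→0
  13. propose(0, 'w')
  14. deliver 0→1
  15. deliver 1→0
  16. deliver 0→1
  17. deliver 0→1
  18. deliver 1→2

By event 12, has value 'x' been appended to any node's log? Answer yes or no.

no

1. propose(0,'r'):  <0:coor t1 ->
2. deliver 0→2:  <2:part t1 ->
3. deliver 2→0:  nop
4. crash(1):  <1:✗part t0 ->
5. recover(1):  <1:part t0 ->
6. deliver 1→0:  nop
7. propose(0,'x'):  <0:coor t2 ->
8. deliver 0→1:  <1:part t1 ->
9. deliver 1→0:  nop
10. deliver 0→2:  <2:part t2 ->
11. deliver 2→0:  nop
12. deliver 1→0:  nop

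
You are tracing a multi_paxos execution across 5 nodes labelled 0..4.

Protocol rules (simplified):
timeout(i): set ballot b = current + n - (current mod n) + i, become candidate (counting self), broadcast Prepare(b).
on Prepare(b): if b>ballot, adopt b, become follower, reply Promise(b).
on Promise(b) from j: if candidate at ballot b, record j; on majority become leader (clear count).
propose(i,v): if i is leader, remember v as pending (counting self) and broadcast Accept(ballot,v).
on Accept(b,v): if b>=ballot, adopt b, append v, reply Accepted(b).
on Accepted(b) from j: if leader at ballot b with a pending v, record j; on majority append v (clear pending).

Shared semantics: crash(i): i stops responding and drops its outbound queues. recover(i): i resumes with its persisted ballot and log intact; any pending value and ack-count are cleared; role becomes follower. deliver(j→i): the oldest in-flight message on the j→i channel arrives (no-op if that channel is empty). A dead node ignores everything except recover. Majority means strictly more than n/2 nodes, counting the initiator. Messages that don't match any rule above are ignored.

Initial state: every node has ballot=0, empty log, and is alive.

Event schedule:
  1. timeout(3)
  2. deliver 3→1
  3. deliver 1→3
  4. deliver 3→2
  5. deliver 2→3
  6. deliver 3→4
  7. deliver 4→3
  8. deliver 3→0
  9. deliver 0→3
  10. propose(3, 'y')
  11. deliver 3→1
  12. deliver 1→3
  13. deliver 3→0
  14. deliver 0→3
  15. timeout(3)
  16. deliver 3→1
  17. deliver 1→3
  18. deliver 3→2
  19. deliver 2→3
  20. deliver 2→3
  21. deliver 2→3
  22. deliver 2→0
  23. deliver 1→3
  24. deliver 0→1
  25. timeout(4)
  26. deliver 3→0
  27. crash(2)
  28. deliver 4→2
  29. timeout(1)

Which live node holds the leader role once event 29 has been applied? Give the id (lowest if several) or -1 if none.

-1

e1 timeout(3): 3[cand,b=8,-]
e2 deliver 3→1: 1[foll,b=8,-]
e3 deliver 1→3: ·
e4 deliver 3→2: 2[foll,b=8,-]
e5 deliver 2→3: 3[lead,b=8,-]
e6 deliver 3→4: 4[foll,b=8,-]
e7 deliver 4→3: ·
e8 deliver 3→0: 0[foll,b=8,-]
e9 deliver 0→3: ·
e10 propose(3,'y'): ·
e11 deliver 3→1: 1[foll,b=8,y]
e12 deliver 1→3: ·
e13 deliver 3→0: 0[foll,b=8,y]
e14 deliver 0→3: 3[lead,b=8,y]
e15 timeout(3): 3[cand,b=13,y]
e16 deliver 3→1: 1[foll,b=13,y]
e17 deliver 1→3: ·
e18 deliver 3→2: 2[foll,b=8,y]
e19 deliver 2→3: ·
e20 deliver 2→3: ·
e21 deliver 2→3: ·
e22 deliver 2→0: ·
e23 deliver 1→3: ·
e24 deliver 0→1: ·
e25 timeout(4): 4[cand,b=14,-]
e26 deliver 3→0: 0[foll,b=13,y]
e27 crash(2): 2[✗foll,b=8,y]
e28 deliver 4→2: ·
e29 timeout(1): 1[cand,b=16,y]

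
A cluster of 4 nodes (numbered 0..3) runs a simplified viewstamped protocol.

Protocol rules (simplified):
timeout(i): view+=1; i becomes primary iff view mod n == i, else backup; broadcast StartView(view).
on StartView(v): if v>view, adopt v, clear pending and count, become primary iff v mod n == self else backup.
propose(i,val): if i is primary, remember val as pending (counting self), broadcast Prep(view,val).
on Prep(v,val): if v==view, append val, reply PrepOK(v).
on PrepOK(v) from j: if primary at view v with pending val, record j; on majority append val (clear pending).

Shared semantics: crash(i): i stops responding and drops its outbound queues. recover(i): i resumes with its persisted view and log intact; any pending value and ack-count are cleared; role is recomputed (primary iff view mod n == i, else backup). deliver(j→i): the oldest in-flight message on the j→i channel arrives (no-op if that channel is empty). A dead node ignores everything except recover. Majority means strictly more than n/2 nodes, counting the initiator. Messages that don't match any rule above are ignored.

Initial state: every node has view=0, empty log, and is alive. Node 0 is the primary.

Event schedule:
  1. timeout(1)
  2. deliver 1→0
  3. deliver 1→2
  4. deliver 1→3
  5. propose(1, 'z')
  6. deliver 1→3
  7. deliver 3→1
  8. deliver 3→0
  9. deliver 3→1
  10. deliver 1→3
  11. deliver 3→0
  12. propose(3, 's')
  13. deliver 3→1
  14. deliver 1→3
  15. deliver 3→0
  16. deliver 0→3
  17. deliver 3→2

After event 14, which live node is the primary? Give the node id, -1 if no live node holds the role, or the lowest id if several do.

[1] timeout(1) → N1(prim v1 [-])
[2] deliver 1→0 → N0(back v1 [-])
[3] deliver 1→2 → N2(back v1 [-])
[4] deliver 1→3 → N3(back v1 [-])
[5] propose(1,'z') → ∅
[6] deliver 1→3 → N3(back v1 [z])
[7] deliver 3→1 → ∅
[8] deliver 3→0 → ∅
[9] deliver 3→1 → ∅
[10] deliver 1→3 → ∅
[11] deliver 3→0 → ∅
[12] propose(3,'s') → ∅
[13] deliver 3→1 → ∅
[14] deliver 1→3 → ∅

1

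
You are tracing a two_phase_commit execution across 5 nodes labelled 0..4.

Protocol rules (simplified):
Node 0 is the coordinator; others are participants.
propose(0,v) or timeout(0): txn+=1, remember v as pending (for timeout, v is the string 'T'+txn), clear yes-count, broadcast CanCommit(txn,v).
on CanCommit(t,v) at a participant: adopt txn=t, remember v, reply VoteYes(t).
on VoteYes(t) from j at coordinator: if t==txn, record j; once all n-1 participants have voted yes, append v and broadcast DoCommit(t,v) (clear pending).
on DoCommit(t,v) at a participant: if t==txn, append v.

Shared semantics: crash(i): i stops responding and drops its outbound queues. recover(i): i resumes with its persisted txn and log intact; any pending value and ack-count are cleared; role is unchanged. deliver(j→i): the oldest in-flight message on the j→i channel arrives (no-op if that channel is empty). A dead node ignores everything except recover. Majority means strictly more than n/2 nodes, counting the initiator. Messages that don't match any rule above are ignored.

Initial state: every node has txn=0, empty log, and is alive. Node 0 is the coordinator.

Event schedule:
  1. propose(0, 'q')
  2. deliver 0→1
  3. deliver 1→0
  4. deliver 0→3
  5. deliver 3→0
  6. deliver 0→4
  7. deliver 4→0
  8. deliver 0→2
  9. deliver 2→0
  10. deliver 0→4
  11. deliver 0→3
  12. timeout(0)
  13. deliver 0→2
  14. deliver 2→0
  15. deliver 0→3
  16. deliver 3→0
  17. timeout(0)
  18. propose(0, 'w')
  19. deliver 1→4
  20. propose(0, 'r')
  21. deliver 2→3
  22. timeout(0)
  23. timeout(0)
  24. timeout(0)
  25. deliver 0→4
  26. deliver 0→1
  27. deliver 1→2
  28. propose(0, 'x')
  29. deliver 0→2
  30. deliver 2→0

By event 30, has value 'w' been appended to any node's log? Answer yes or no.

no

after 1 — propose(0,'q'): n0:coor/t1/[-]
after 2 — deliver 0→1: n1:part/t1/[-]
after 3 — deliver 1→0: ·
after 4 — deliver 0→3: n3:part/t1/[-]
after 5 — deliver 3→0: ·
after 6 — deliver 0→4: n4:part/t1/[-]
after 7 — deliver 4→0: ·
after 8 — deliver 0→2: n2:part/t1/[-]
after 9 — deliver 2→0: n0:coor/t1/[q]
after 10 — deliver 0→4: n4:part/t1/[q]
after 11 — deliver 0→3: n3:part/t1/[q]
after 12 — timeout(0): n0:coor/t2/[q]
after 13 — deliver 0→2: n2:part/t1/[q]
after 14 — deliver 2→0: ·
after 15 — deliver 0→3: n3:part/t2/[q]
after 16 — deliver 3→0: ·
after 17 — timeout(0): n0:coor/t3/[q]
after 18 — propose(0,'w'): n0:coor/t4/[q]
after 19 — deliver 1→4: ·
after 20 — propose(0,'r'): n0:coor/t5/[q]
after 21 — deliver 2→3: ·
after 22 — timeout(0): n0:coor/t6/[q]
after 23 — timeout(0): n0:coor/t7/[q]
after 24 — timeout(0): n0:coor/t8/[q]
after 25 — deliver 0→4: n4:part/t2/[q]
after 26 — deliver 0→1: n1:part/t1/[q]
after 27 — deliver 1→2: ·
after 28 — propose(0,'x'): n0:coor/t9/[q]
after 29 — deliver 0→2: n2:part/t2/[q]
after 30 — deliver 2→0: ·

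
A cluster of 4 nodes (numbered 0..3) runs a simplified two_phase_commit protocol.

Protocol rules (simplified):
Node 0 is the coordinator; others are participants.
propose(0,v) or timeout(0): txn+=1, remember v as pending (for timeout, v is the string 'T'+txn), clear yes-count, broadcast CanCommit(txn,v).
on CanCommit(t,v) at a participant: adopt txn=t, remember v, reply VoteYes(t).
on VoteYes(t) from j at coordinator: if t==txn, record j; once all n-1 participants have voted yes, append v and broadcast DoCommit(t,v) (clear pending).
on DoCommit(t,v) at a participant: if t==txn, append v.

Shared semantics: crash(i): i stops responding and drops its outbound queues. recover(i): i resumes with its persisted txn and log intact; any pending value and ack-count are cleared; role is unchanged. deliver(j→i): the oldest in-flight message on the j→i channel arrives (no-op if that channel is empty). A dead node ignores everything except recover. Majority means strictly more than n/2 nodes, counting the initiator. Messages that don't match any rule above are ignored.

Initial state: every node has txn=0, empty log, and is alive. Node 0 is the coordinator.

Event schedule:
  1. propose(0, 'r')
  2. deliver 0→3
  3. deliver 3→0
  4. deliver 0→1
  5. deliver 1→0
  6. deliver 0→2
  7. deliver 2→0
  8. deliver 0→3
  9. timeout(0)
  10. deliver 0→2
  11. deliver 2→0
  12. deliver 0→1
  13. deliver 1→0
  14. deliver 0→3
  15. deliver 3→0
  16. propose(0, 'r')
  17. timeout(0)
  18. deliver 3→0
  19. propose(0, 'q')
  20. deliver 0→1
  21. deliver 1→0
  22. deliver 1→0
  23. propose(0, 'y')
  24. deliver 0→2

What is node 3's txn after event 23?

2

after 1 — propose(0,'r'): n0:coor/t1/[-]
after 2 — deliver 0→3: n3:part/t1/[-]
after 3 — deliver 3→0: ·
after 4 — deliver 0→1: n1:part/t1/[-]
after 5 — deliver 1→0: ·
after 6 — deliver 0→2: n2:part/t1/[-]
after 7 — deliver 2→0: n0:coor/t1/[r]
after 8 — deliver 0→3: n3:part/t1/[r]
after 9 — timeout(0): n0:coor/t2/[r]
after 10 — deliver 0→2: n2:part/t1/[r]
after 11 — deliver 2→0: ·
after 12 — deliver 0→1: n1:part/t1/[r]
after 13 — deliver 1→0: ·
after 14 — deliver 0→3: n3:part/t2/[r]
after 15 — deliver 3→0: ·
after 16 — propose(0,'r'): n0:coor/t3/[r]
after 17 — timeout(0): n0:coor/t4/[r]
after 18 — deliver 3→0: ·
after 19 — propose(0,'q'): n0:coor/t5/[r]
after 20 — deliver 0→1: n1:part/t2/[r]
after 21 — deliver 1→0: ·
after 22 — deliver 1→0: ·
after 23 — propose(0,'y'): n0:coor/t6/[r]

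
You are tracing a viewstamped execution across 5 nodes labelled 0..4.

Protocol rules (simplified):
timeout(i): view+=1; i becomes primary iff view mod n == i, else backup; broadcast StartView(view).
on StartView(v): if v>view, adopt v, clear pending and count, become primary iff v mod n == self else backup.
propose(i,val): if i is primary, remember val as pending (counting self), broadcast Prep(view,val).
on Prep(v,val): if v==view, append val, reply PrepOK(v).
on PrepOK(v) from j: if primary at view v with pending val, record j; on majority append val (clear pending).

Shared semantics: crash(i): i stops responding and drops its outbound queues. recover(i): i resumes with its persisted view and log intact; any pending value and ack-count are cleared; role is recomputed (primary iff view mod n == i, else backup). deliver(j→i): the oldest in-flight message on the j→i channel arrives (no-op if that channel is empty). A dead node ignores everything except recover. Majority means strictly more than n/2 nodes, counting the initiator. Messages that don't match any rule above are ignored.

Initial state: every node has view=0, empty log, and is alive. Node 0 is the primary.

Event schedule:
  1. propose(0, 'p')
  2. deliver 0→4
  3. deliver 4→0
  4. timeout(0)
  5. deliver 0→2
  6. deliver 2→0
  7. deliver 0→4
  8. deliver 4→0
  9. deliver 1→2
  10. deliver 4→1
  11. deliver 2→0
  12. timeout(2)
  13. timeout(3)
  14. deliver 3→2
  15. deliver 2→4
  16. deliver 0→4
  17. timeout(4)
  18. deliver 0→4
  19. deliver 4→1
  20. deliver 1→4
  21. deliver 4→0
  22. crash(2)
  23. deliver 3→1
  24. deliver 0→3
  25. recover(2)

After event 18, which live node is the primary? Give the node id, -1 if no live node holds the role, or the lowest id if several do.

[1] propose(0,'p') → ∅
[2] deliver 0→4 → N4(back v0 [p])
[3] deliver 4→0 → ∅
[4] timeout(0) → N0(back v1 [-])
[5] deliver 0→2 → N2(back v0 [p])
[6] deliver 2→0 → ∅
[7] deliver 0→4 → N4(back v1 [p])
[8] deliver 4→0 → ∅
[9] deliver 1→2 → ∅
[10] deliver 4→1 → ∅
[11] deliver 2→0 → ∅
[12] timeout(2) → N2(back v1 [p])
[13] timeout(3) → N3(back v1 [-])
[14] deliver 3→2 → ∅
[15] deliver 2→4 → ∅
[16] deliver 0→4 → ∅
[17] timeout(4) → N4(back v2 [p])
[18] deliver 0→4 → ∅

-1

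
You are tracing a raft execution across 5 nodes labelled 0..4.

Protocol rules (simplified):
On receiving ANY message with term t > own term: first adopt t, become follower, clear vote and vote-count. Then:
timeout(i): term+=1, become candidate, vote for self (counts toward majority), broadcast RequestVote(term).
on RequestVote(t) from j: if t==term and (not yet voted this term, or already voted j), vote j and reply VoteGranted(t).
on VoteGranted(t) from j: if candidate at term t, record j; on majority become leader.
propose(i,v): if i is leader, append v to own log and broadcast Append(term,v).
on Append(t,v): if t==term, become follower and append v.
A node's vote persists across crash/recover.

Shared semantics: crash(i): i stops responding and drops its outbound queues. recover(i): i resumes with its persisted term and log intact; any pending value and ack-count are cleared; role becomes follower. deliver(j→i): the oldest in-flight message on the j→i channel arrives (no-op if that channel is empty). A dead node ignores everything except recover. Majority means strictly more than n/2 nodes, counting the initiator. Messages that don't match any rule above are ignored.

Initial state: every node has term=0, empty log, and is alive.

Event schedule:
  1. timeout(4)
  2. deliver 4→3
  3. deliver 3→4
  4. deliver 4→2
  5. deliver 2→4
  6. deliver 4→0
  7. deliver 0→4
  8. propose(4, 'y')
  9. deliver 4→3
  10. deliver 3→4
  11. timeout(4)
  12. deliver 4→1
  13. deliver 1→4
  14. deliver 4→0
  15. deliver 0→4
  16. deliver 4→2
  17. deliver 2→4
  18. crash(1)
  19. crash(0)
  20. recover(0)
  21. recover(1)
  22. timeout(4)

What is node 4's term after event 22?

1. timeout(4):  <4:cand t1 ->
2. deliver 4→3:  <3:foll t1 ->
3. deliver 3→4:  nop
4. deliver 4→2:  <2:foll t1 ->
5. deliver 2→4:  <4:lead t1 ->
6. deliver 4→0:  <0:foll t1 ->
7. deliver 0→4:  nop
8. propose(4,'y'):  <4:lead t1 y>
9. deliver 4→3:  <3:foll t1 y>
10. deliver 3→4:  nop
11. timeout(4):  <4:cand t2 y>
12. deliver 4→1:  <1:foll t1 ->
13. deliver 1→4:  nop
14. deliver 4→0:  <0:foll t1 y>
15. deliver 0→4:  nop
16. deliver 4→2:  <2:foll t1 y>
17. deliver 2→4:  nop
18. crash(1):  <1:✗foll t1 ->
19. crash(0):  <0:✗foll t1 y>
20. recover(0):  <0:foll t1 y>
21. recover(1):  <1:foll t1 ->
22. timeout(4):  <4:cand t3 y>

3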